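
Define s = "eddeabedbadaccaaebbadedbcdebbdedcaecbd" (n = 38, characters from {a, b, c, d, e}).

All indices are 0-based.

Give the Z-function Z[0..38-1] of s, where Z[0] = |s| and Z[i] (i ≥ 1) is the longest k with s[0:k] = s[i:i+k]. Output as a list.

Z[0]=38
i=1: outside box; Z[1]=0
i=2: outside box; Z[2]=0
i=3: outside box; Z[3]=1 grow→box=[3,4)
i=4: outside box; Z[4]=0
i=5: outside box; Z[5]=0
i=6: outside box; Z[6]=2 grow→box=[6,8)
i=7: min(r-i=1, Z[1]=0)=0; Z[7]=0
i=8: outside box; Z[8]=0
i=9: outside box; Z[9]=0
i=10: outside box; Z[10]=0
i=11: outside box; Z[11]=0
i=12: outside box; Z[12]=0
i=13: outside box; Z[13]=0
i=14: outside box; Z[14]=0
i=15: outside box; Z[15]=0
i=16: outside box; Z[16]=1 grow→box=[16,17)
i=17: outside box; Z[17]=0
i=18: outside box; Z[18]=0
i=19: outside box; Z[19]=0
i=20: outside box; Z[20]=0
i=21: outside box; Z[21]=2 grow→box=[21,23)
i=22: min(r-i=1, Z[1]=0)=0; Z[22]=0
i=23: outside box; Z[23]=0
i=24: outside box; Z[24]=0
i=25: outside box; Z[25]=0
i=26: outside box; Z[26]=1 grow→box=[26,27)
i=27: outside box; Z[27]=0
i=28: outside box; Z[28]=0
i=29: outside box; Z[29]=0
i=30: outside box; Z[30]=2 grow→box=[30,32)
i=31: min(r-i=1, Z[1]=0)=0; Z[31]=0
i=32: outside box; Z[32]=0
i=33: outside box; Z[33]=0
i=34: outside box; Z[34]=1 grow→box=[34,35)
i=35: outside box; Z[35]=0
i=36: outside box; Z[36]=0
i=37: outside box; Z[37]=0

[38, 0, 0, 1, 0, 0, 2, 0, 0, 0, 0, 0, 0, 0, 0, 0, 1, 0, 0, 0, 0, 2, 0, 0, 0, 0, 1, 0, 0, 0, 2, 0, 0, 0, 1, 0, 0, 0]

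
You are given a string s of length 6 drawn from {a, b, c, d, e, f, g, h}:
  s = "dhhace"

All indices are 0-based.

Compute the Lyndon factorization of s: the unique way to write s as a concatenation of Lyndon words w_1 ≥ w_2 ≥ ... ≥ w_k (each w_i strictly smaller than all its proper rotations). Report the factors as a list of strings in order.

emit factor 1: 'dhh' (i=0, period=3)
emit factor 2: 'ace' (i=3, period=3)

["dhh", "ace"]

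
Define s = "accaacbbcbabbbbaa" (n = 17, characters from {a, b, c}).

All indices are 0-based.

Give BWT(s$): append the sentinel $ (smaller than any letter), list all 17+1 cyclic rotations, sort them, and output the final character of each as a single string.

aabcba$bcbbacbcbaa

rank  rotation            last
    0  $accaacbbcbabbbbaa  a
    1  a$accaacbbcbabbbba  a
    2  aa$accaacbbcbabbbb  b
    3  aacbbcbabbbbaa$acc  c
    4  abbbbaa$accaacbbcb  b
    5  acbbcbabbbbaa$acca  a
    6  accaacbbcbabbbbaa$  $
    7  baa$accaacbbcbabbb  b
    8  babbbbaa$accaacbbc  c
    9  bbaa$accaacbbcbabb  b
   10  bbbaa$accaacbbcbab  b
   11  bbbbaa$accaacbbcba  a
   12  bbcbabbbbaa$accaac  c
   13  bcbabbbbaa$accaacb  b
   14  caacbbcbabbbbaa$ac  c
   15  cbabbbbaa$accaacbb  b
   16  cbbcbabbbbaa$accaa  a
   17  ccaacbbcbabbbbaa$a  a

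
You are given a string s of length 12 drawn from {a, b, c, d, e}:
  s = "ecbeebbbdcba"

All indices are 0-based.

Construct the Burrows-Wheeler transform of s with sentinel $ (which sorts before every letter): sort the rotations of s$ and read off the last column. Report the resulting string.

rank  rotation       last
    0  $ecbeebbbdcba  a
    1  a$ecbeebbbdcb  b
    2  ba$ecbeebbbdc  c
    3  bbbdcba$ecbee  e
    4  bbdcba$ecbeeb  b
    5  bdcba$ecbeebb  b
    6  beebbbdcba$ec  c
    7  cba$ecbeebbbd  d
    8  cbeebbbdcba$e  e
    9  dcba$ecbeebbb  b
   10  ebbbdcba$ecbe  e
   11  ecbeebbbdcba$  $
   12  eebbbdcba$ecb  b

abcebbcdebe$b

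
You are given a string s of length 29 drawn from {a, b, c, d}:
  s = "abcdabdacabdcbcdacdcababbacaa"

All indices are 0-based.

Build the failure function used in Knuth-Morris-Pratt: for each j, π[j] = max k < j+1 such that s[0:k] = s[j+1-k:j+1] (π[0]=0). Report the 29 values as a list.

[0, 0, 0, 0, 1, 2, 0, 1, 0, 1, 2, 0, 0, 0, 0, 0, 1, 0, 0, 0, 1, 2, 1, 2, 0, 1, 0, 1, 1]

π[0] = 0
j=1 s[j]='b': π[1]=0 (border '')
j=2 s[j]='c': π[2]=0 (border '')
j=3 s[j]='d': π[3]=0 (border '')
j=4 s[j]='a': π[4]=1 (border 'a')
j=5 s[j]='b': π[5]=2 (border 'ab')
j=6 s[j]='d': k: 2→0; π[6]=0 (border '')
j=7 s[j]='a': π[7]=1 (border 'a')
j=8 s[j]='c': k: 1→0; π[8]=0 (border '')
j=9 s[j]='a': π[9]=1 (border 'a')
j=10 s[j]='b': π[10]=2 (border 'ab')
j=11 s[j]='d': k: 2→0; π[11]=0 (border '')
j=12 s[j]='c': π[12]=0 (border '')
j=13 s[j]='b': π[13]=0 (border '')
j=14 s[j]='c': π[14]=0 (border '')
j=15 s[j]='d': π[15]=0 (border '')
j=16 s[j]='a': π[16]=1 (border 'a')
j=17 s[j]='c': k: 1→0; π[17]=0 (border '')
j=18 s[j]='d': π[18]=0 (border '')
j=19 s[j]='c': π[19]=0 (border '')
j=20 s[j]='a': π[20]=1 (border 'a')
j=21 s[j]='b': π[21]=2 (border 'ab')
j=22 s[j]='a': k: 2→0; π[22]=1 (border 'a')
j=23 s[j]='b': π[23]=2 (border 'ab')
j=24 s[j]='b': k: 2→0; π[24]=0 (border '')
j=25 s[j]='a': π[25]=1 (border 'a')
j=26 s[j]='c': k: 1→0; π[26]=0 (border '')
j=27 s[j]='a': π[27]=1 (border 'a')
j=28 s[j]='a': k: 1→0; π[28]=1 (border 'a')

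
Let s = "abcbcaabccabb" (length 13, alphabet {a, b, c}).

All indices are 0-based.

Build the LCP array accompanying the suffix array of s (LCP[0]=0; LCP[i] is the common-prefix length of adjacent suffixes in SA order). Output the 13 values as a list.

sorted suffixes:
  #0 SA[0]=5  'aabccabb'
  #1 SA[1]=10  'abb'
  #2 SA[2]=0  'abcbcaabccabb'
  #3 SA[3]=6  'abccabb'
  #4 SA[4]=12  'b'
  #5 SA[5]=11  'bb'
  #6 SA[6]=3  'bcaabccabb'
  #7 SA[7]=1  'bcbcaabccabb'
  #8 SA[8]=7  'bccabb'
  #9 SA[9]=4  'caabccabb'
  #10 SA[10]=9  'cabb'
  #11 SA[11]=2  'cbcaabccabb'
  #12 SA[12]=8  'ccabb'

SA = [5, 10, 0, 6, 12, 11, 3, 1, 7, 4, 9, 2, 8]
i: (SA[i-1],SA[i]) lcp shared
  1: (5,10) 1 'a'
  2: (10,0) 2 'ab'
  3: (0,6) 3 'abc'
  4: (6,12) 0 ''
  5: (12,11) 1 'b'
  6: (11,3) 1 'b'
  7: (3,1) 2 'bc'
  8: (1,7) 2 'bc'
  9: (7,4) 0 ''
  10: (4,9) 2 'ca'
  11: (9,2) 1 'c'
  12: (2,8) 1 'c'

[0, 1, 2, 3, 0, 1, 1, 2, 2, 0, 2, 1, 1]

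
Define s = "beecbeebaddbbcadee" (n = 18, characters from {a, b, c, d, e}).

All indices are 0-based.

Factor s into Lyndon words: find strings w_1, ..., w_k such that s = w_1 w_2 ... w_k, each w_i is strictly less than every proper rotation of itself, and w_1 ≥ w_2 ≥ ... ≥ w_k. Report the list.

emit factor 1: 'beec' (i=0, period=4)
emit factor 2: 'bee' (i=4, period=3)
emit factor 3: 'b' (i=7, period=1)
emit factor 4: 'addbbcadee' (i=8, period=10)

["beec", "bee", "b", "addbbcadee"]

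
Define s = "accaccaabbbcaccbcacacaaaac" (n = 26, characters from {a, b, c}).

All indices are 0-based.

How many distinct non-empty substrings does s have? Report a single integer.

297

rank | idx | suffix
   0 |  21 | aaaac
   1 |  22 | aaac
   2 |   6 | aabbbcaccbcacacaaaac
   3 |  23 | aac
   4 |   7 | abbbcaccbcacacaaaac
   5 |  24 | ac
   6 |  19 | acaaaac
   7 |  17 | acacaaaac
   8 |   3 | accaabbbcaccbcacacaaaac
   9 |   0 | accaccaabbbcaccbcacacaaaac
  10 |  12 | accbcacacaaaac
  11 |   8 | bbbcaccbcacacaaaac
  12 |   9 | bbcaccbcacacaaaac
  13 |  15 | bcacacaaaac
  14 |  10 | bcaccbcacacaaaac
  15 |  25 | c
  16 |  20 | caaaac
  17 |   5 | caabbbcaccbcacacaaaac
  18 |  18 | cacaaaac
  19 |  16 | cacacaaaac
  20 |   2 | caccaabbbcaccbcacacaaaac
  21 |  11 | caccbcacacaaaac
  22 |  14 | cbcacacaaaac
  23 |   4 | ccaabbbcaccbcacacaaaac
  24 |   1 | ccaccaabbbcaccbcacacaaaac
  25 |  13 | ccbcacacaaaac

SA = [21, 22, 6, 23, 7, 24, 19, 17, 3, 0, 12, 8, 9, 15, 10, 25, 20, 5, 18, 16, 2, 11, 14, 4, 1, 13]
i: (SA[i-1],SA[i]) lcp shared
  1: (21,22) 3 'aaa'
  2: (22,6) 2 'aa'
  3: (6,23) 2 'aa'
  4: (23,7) 1 'a'
  5: (7,24) 1 'a'
  6: (24,19) 2 'ac'
  7: (19,17) 3 'aca'
  8: (17,3) 2 'ac'
  9: (3,0) 4 'acca'
  10: (0,12) 3 'acc'
  11: (12,8) 0 ''
  12: (8,9) 2 'bb'
  13: (9,15) 1 'b'
  14: (15,10) 4 'bcac'
  15: (10,25) 0 ''
  16: (25,20) 1 'c'
  17: (20,5) 3 'caa'
  18: (5,18) 2 'ca'
  19: (18,16) 4 'caca'
  20: (16,2) 3 'cac'
  21: (2,11) 4 'cacc'
  22: (11,14) 1 'c'
  23: (14,4) 1 'c'
  24: (4,1) 3 'cca'
  25: (1,13) 2 'cc'

n(n+1)/2 = 26·27/2 = 351
Σ LCP = 0 + 3 + 2 + 2 + 1 + 1 + 2 + 3 + 2 + 4 + 3 + 0 + 2 + 1 + 4 + 0 + 1 + 3 + 2 + 4 + 3 + 4 + 1 + 1 + 3 + 2 = 54
distinct = 351 − 54 = 297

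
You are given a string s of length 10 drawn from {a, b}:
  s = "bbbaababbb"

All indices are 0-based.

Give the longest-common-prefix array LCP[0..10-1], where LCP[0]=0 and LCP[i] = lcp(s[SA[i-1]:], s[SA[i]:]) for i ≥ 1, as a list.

[0, 1, 2, 0, 1, 2, 1, 2, 2, 3]

rank | idx | suffix
   0 |   3 | aababbb
   1 |   4 | ababbb
   2 |   6 | abbb
   3 |   9 | b
   4 |   2 | baababbb
   5 |   5 | babbb
   6 |   8 | bb
   7 |   1 | bbaababbb
   8 |   7 | bbb
   9 |   0 | bbbaababbb

SA = [3, 4, 6, 9, 2, 5, 8, 1, 7, 0]
[i] adj suffixes → lcp
  [1] 3/4 → 1 ('a')
  [2] 4/6 → 2 ('ab')
  [3] 6/9 → 0 ('')
  [4] 9/2 → 1 ('b')
  [5] 2/5 → 2 ('ba')
  [6] 5/8 → 1 ('b')
  [7] 8/1 → 2 ('bb')
  [8] 1/7 → 2 ('bb')
  [9] 7/0 → 3 ('bbb')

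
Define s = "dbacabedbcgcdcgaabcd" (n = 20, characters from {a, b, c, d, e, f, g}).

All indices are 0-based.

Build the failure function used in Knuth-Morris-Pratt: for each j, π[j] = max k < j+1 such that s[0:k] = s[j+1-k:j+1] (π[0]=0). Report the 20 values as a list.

[0, 0, 0, 0, 0, 0, 0, 1, 2, 0, 0, 0, 1, 0, 0, 0, 0, 0, 0, 1]

π[0] = 0
j=1 s[j]='b': π[1]=0 (border '')
j=2 s[j]='a': π[2]=0 (border '')
j=3 s[j]='c': π[3]=0 (border '')
j=4 s[j]='a': π[4]=0 (border '')
j=5 s[j]='b': π[5]=0 (border '')
j=6 s[j]='e': π[6]=0 (border '')
j=7 s[j]='d': π[7]=1 (border 'd')
j=8 s[j]='b': π[8]=2 (border 'db')
j=9 s[j]='c': k: 2→0; π[9]=0 (border '')
j=10 s[j]='g': π[10]=0 (border '')
j=11 s[j]='c': π[11]=0 (border '')
j=12 s[j]='d': π[12]=1 (border 'd')
j=13 s[j]='c': k: 1→0; π[13]=0 (border '')
j=14 s[j]='g': π[14]=0 (border '')
j=15 s[j]='a': π[15]=0 (border '')
j=16 s[j]='a': π[16]=0 (border '')
j=17 s[j]='b': π[17]=0 (border '')
j=18 s[j]='c': π[18]=0 (border '')
j=19 s[j]='d': π[19]=1 (border 'd')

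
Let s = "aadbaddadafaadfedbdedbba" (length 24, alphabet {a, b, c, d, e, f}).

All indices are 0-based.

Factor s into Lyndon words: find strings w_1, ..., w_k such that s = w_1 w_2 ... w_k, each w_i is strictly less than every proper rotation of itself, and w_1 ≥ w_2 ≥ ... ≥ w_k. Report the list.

emit factor 1: 'aadbaddadafaadfedbdedbb' (i=0, period=23)
emit factor 2: 'a' (i=23, period=1)

["aadbaddadafaadfedbdedbb", "a"]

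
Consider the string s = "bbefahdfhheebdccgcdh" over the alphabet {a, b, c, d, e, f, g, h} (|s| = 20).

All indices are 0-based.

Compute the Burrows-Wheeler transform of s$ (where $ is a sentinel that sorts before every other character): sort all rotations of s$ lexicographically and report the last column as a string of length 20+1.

rank  rotation               last
    0  $bbefahdfhheebdccgcdh  h
    1  ahdfhheebdccgcdh$bbef  f
    2  bbefahdfhheebdccgcdh$  $
    3  bdccgcdh$bbefahdfhhee  e
    4  befahdfhheebdccgcdh$b  b
    5  ccgcdh$bbefahdfhheebd  d
    6  cdh$bbefahdfhheebdccg  g
    7  cgcdh$bbefahdfhheebdc  c
    8  dccgcdh$bbefahdfhheeb  b
    9  dfhheebdccgcdh$bbefah  h
   10  dh$bbefahdfhheebdccgc  c
   11  ebdccgcdh$bbefahdfhhe  e
   12  eebdccgcdh$bbefahdfhh  h
   13  efahdfhheebdccgcdh$bb  b
   14  fahdfhheebdccgcdh$bbe  e
   15  fhheebdccgcdh$bbefahd  d
   16  gcdh$bbefahdfhheebdcc  c
   17  h$bbefahdfhheebdccgcd  d
   18  hdfhheebdccgcdh$bbefa  a
   19  heebdccgcdh$bbefahdfh  h
   20  hheebdccgcdh$bbefahdf  f

hf$ebdgcbhcehbedcdahf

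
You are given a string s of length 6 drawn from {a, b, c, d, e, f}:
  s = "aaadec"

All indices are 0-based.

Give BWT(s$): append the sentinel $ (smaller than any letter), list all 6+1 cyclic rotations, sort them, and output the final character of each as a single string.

rank  rotation last
    0  $aaadec  c
    1  aaadec$  $
    2  aadec$a  a
    3  adec$aa  a
    4  c$aaade  e
    5  dec$aaa  a
    6  ec$aaad  d

c$aaead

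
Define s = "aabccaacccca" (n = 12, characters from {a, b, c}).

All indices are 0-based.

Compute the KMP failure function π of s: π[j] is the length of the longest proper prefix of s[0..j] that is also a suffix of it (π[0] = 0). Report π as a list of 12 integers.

[0, 1, 0, 0, 0, 1, 2, 0, 0, 0, 0, 1]

π[0] = 0
j=1 s[j]='a': π[1]=1 (border 'a')
j=2 s[j]='b': k: 1→0; π[2]=0 (border '')
j=3 s[j]='c': π[3]=0 (border '')
j=4 s[j]='c': π[4]=0 (border '')
j=5 s[j]='a': π[5]=1 (border 'a')
j=6 s[j]='a': π[6]=2 (border 'aa')
j=7 s[j]='c': k: 2→1→0; π[7]=0 (border '')
j=8 s[j]='c': π[8]=0 (border '')
j=9 s[j]='c': π[9]=0 (border '')
j=10 s[j]='c': π[10]=0 (border '')
j=11 s[j]='a': π[11]=1 (border 'a')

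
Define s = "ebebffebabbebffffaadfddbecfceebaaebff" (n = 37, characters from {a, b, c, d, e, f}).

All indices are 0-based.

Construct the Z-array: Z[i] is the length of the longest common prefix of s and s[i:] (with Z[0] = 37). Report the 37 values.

[37, 0, 2, 0, 0, 0, 2, 0, 0, 0, 0, 2, 0, 0, 0, 0, 0, 0, 0, 0, 0, 0, 0, 0, 1, 0, 0, 0, 1, 2, 0, 0, 0, 2, 0, 0, 0]

Z[0]=37
i=1: outside box; Z[1]=0
i=2: outside box; Z[2]=2 extend→box=[2,4)
i=3: min(r-i=1, Z[1]=0)=0; Z[3]=0
i=4: outside box; Z[4]=0
i=5: outside box; Z[5]=0
i=6: outside box; Z[6]=2 extend→box=[6,8)
i=7: min(r-i=1, Z[1]=0)=0; Z[7]=0
i=8: outside box; Z[8]=0
i=9: outside box; Z[9]=0
i=10: outside box; Z[10]=0
i=11: outside box; Z[11]=2 extend→box=[11,13)
i=12: min(r-i=1, Z[1]=0)=0; Z[12]=0
i=13: outside box; Z[13]=0
i=14: outside box; Z[14]=0
i=15: outside box; Z[15]=0
i=16: outside box; Z[16]=0
i=17: outside box; Z[17]=0
i=18: outside box; Z[18]=0
i=19: outside box; Z[19]=0
i=20: outside box; Z[20]=0
i=21: outside box; Z[21]=0
i=22: outside box; Z[22]=0
i=23: outside box; Z[23]=0
i=24: outside box; Z[24]=1 extend→box=[24,25)
i=25: outside box; Z[25]=0
i=26: outside box; Z[26]=0
i=27: outside box; Z[27]=0
i=28: outside box; Z[28]=1 extend→box=[28,29)
i=29: outside box; Z[29]=2 extend→box=[29,31)
i=30: min(r-i=1, Z[1]=0)=0; Z[30]=0
i=31: outside box; Z[31]=0
i=32: outside box; Z[32]=0
i=33: outside box; Z[33]=2 extend→box=[33,35)
i=34: min(r-i=1, Z[1]=0)=0; Z[34]=0
i=35: outside box; Z[35]=0
i=36: outside box; Z[36]=0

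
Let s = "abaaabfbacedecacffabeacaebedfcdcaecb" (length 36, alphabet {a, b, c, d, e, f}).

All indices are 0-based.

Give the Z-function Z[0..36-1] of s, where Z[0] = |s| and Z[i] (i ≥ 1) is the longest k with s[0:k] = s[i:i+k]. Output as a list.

[36, 0, 1, 1, 2, 0, 0, 0, 1, 0, 0, 0, 0, 0, 1, 0, 0, 0, 2, 0, 0, 1, 0, 1, 0, 0, 0, 0, 0, 0, 0, 0, 1, 0, 0, 0]

Z[0]=36
i=1: fresh scan; Z[1]=0
i=2: fresh scan; Z[2]=1 scan→box=[2,3)
i=3: fresh scan; Z[3]=1 scan→box=[3,4)
i=4: fresh scan; Z[4]=2 scan→box=[4,6)
i=5: min(r-i=1, Z[1]=0)=0; Z[5]=0
i=6: fresh scan; Z[6]=0
i=7: fresh scan; Z[7]=0
i=8: fresh scan; Z[8]=1 scan→box=[8,9)
i=9: fresh scan; Z[9]=0
i=10: fresh scan; Z[10]=0
i=11: fresh scan; Z[11]=0
i=12: fresh scan; Z[12]=0
i=13: fresh scan; Z[13]=0
i=14: fresh scan; Z[14]=1 scan→box=[14,15)
i=15: fresh scan; Z[15]=0
i=16: fresh scan; Z[16]=0
i=17: fresh scan; Z[17]=0
i=18: fresh scan; Z[18]=2 scan→box=[18,20)
i=19: min(r-i=1, Z[1]=0)=0; Z[19]=0
i=20: fresh scan; Z[20]=0
i=21: fresh scan; Z[21]=1 scan→box=[21,22)
i=22: fresh scan; Z[22]=0
i=23: fresh scan; Z[23]=1 scan→box=[23,24)
i=24: fresh scan; Z[24]=0
i=25: fresh scan; Z[25]=0
i=26: fresh scan; Z[26]=0
i=27: fresh scan; Z[27]=0
i=28: fresh scan; Z[28]=0
i=29: fresh scan; Z[29]=0
i=30: fresh scan; Z[30]=0
i=31: fresh scan; Z[31]=0
i=32: fresh scan; Z[32]=1 scan→box=[32,33)
i=33: fresh scan; Z[33]=0
i=34: fresh scan; Z[34]=0
i=35: fresh scan; Z[35]=0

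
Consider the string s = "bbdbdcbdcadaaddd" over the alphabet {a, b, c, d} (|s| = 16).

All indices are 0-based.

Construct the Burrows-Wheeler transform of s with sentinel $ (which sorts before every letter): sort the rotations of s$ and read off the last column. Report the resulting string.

rank  rotation           last
    0  $bbdbdcbdcadaaddd  d
    1  aaddd$bbdbdcbdcad  d
    2  adaaddd$bbdbdcbdc  c
    3  addd$bbdbdcbdcada  a
    4  bbdbdcbdcadaaddd$  $
    5  bdbdcbdcadaaddd$b  b
    6  bdcadaaddd$bbdbdc  c
    7  bdcbdcadaaddd$bbd  d
    8  cadaaddd$bbdbdcbd  d
    9  cbdcadaaddd$bbdbd  d
   10  d$bbdbdcbdcadaadd  d
   11  daaddd$bbdbdcbdca  a
   12  dbdcbdcadaaddd$bb  b
   13  dcadaaddd$bbdbdcb  b
   14  dcbdcadaaddd$bbdb  b
   15  dd$bbdbdcbdcadaad  d
   16  ddd$bbdbdcbdcadaa  a

ddca$bcddddabbbda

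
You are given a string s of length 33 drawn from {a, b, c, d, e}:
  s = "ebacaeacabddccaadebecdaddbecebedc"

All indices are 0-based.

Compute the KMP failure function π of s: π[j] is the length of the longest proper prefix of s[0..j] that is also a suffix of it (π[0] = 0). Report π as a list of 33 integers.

[0, 0, 0, 0, 0, 1, 0, 0, 0, 0, 0, 0, 0, 0, 0, 0, 0, 1, 2, 1, 0, 0, 0, 0, 0, 0, 1, 0, 1, 2, 1, 0, 0]

π[0] = 0
j=1 s[j]='b': π[1]=0 (border '')
j=2 s[j]='a': π[2]=0 (border '')
j=3 s[j]='c': π[3]=0 (border '')
j=4 s[j]='a': π[4]=0 (border '')
j=5 s[j]='e': π[5]=1 (border 'e')
j=6 s[j]='a': k: 1→0; π[6]=0 (border '')
j=7 s[j]='c': π[7]=0 (border '')
j=8 s[j]='a': π[8]=0 (border '')
j=9 s[j]='b': π[9]=0 (border '')
j=10 s[j]='d': π[10]=0 (border '')
j=11 s[j]='d': π[11]=0 (border '')
j=12 s[j]='c': π[12]=0 (border '')
j=13 s[j]='c': π[13]=0 (border '')
j=14 s[j]='a': π[14]=0 (border '')
j=15 s[j]='a': π[15]=0 (border '')
j=16 s[j]='d': π[16]=0 (border '')
j=17 s[j]='e': π[17]=1 (border 'e')
j=18 s[j]='b': π[18]=2 (border 'eb')
j=19 s[j]='e': k: 2→0; π[19]=1 (border 'e')
j=20 s[j]='c': k: 1→0; π[20]=0 (border '')
j=21 s[j]='d': π[21]=0 (border '')
j=22 s[j]='a': π[22]=0 (border '')
j=23 s[j]='d': π[23]=0 (border '')
j=24 s[j]='d': π[24]=0 (border '')
j=25 s[j]='b': π[25]=0 (border '')
j=26 s[j]='e': π[26]=1 (border 'e')
j=27 s[j]='c': k: 1→0; π[27]=0 (border '')
j=28 s[j]='e': π[28]=1 (border 'e')
j=29 s[j]='b': π[29]=2 (border 'eb')
j=30 s[j]='e': k: 2→0; π[30]=1 (border 'e')
j=31 s[j]='d': k: 1→0; π[31]=0 (border '')
j=32 s[j]='c': π[32]=0 (border '')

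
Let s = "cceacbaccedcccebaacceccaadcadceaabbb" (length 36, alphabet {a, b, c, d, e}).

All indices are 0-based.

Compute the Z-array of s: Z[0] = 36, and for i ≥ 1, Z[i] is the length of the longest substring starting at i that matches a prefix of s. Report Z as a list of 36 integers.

[36, 1, 0, 0, 1, 0, 0, 3, 1, 0, 0, 2, 3, 1, 0, 0, 0, 0, 3, 1, 0, 2, 1, 0, 0, 0, 1, 0, 0, 1, 0, 0, 0, 0, 0, 0]

Z[0]=36
i=1: fresh scan; Z[1]=1 extend→box=[1,2)
i=2: fresh scan; Z[2]=0
i=3: fresh scan; Z[3]=0
i=4: fresh scan; Z[4]=1 extend→box=[4,5)
i=5: fresh scan; Z[5]=0
i=6: fresh scan; Z[6]=0
i=7: fresh scan; Z[7]=3 extend→box=[7,10)
i=8: min(r-i=2, Z[1]=1)=1; Z[8]=1
i=9: min(r-i=1, Z[2]=0)=0; Z[9]=0
i=10: fresh scan; Z[10]=0
i=11: fresh scan; Z[11]=2 extend→box=[11,13)
i=12: min(r-i=1, Z[1]=1)=1; Z[12]=3 extend→box=[12,15)
i=13: min(r-i=2, Z[1]=1)=1; Z[13]=1
i=14: min(r-i=1, Z[2]=0)=0; Z[14]=0
i=15: fresh scan; Z[15]=0
i=16: fresh scan; Z[16]=0
i=17: fresh scan; Z[17]=0
i=18: fresh scan; Z[18]=3 extend→box=[18,21)
i=19: min(r-i=2, Z[1]=1)=1; Z[19]=1
i=20: min(r-i=1, Z[2]=0)=0; Z[20]=0
i=21: fresh scan; Z[21]=2 extend→box=[21,23)
i=22: min(r-i=1, Z[1]=1)=1; Z[22]=1
i=23: fresh scan; Z[23]=0
i=24: fresh scan; Z[24]=0
i=25: fresh scan; Z[25]=0
i=26: fresh scan; Z[26]=1 extend→box=[26,27)
i=27: fresh scan; Z[27]=0
i=28: fresh scan; Z[28]=0
i=29: fresh scan; Z[29]=1 extend→box=[29,30)
i=30: fresh scan; Z[30]=0
i=31: fresh scan; Z[31]=0
i=32: fresh scan; Z[32]=0
i=33: fresh scan; Z[33]=0
i=34: fresh scan; Z[34]=0
i=35: fresh scan; Z[35]=0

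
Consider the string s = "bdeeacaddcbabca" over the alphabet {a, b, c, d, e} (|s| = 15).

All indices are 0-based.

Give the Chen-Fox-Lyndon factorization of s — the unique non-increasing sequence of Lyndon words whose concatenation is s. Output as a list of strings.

["bdee", "acaddcb", "abc", "a"]

emit factor 1: 'bdee' (i=0, period=4)
emit factor 2: 'acaddcb' (i=4, period=7)
emit factor 3: 'abc' (i=11, period=3)
emit factor 4: 'a' (i=14, period=1)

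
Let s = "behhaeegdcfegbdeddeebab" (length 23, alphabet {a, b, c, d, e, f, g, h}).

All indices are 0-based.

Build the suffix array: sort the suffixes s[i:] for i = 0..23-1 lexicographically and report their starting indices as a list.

[21, 4, 22, 20, 13, 0, 9, 8, 16, 14, 17, 19, 15, 18, 5, 11, 6, 1, 10, 12, 7, 3, 2]

sorted suffixes:
  #0 SA[0]=21  'ab'
  #1 SA[1]=4  'aeegdcfegbdeddeebab'
  #2 SA[2]=22  'b'
  #3 SA[3]=20  'bab'
  #4 SA[4]=13  'bdeddeebab'
  #5 SA[5]=0  'behhaeegdcfegbdeddeebab'
  #6 SA[6]=9  'cfegbdeddeebab'
  #7 SA[7]=8  'dcfegbdeddeebab'
  #8 SA[8]=16  'ddeebab'
  #9 SA[9]=14  'deddeebab'
  #10 SA[10]=17  'deebab'
  #11 SA[11]=19  'ebab'
  #12 SA[12]=15  'eddeebab'
  #13 SA[13]=18  'eebab'
  #14 SA[14]=5  'eegdcfegbdeddeebab'
  #15 SA[15]=11  'egbdeddeebab'
  #16 SA[16]=6  'egdcfegbdeddeebab'
  #17 SA[17]=1  'ehhaeegdcfegbdeddeebab'
  #18 SA[18]=10  'fegbdeddeebab'
  #19 SA[19]=12  'gbdeddeebab'
  #20 SA[20]=7  'gdcfegbdeddeebab'
  #21 SA[21]=3  'haeegdcfegbdeddeebab'
  #22 SA[22]=2  'hhaeegdcfegbdeddeebab'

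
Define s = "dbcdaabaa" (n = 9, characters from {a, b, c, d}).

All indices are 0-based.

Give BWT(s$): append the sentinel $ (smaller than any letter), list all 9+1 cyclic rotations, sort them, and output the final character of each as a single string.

aabdaadbc$

rank  rotation    last
    0  $dbcdaabaa  a
    1  a$dbcdaaba  a
    2  aa$dbcdaab  b
    3  aabaa$dbcd  d
    4  abaa$dbcda  a
    5  baa$dbcdaa  a
    6  bcdaabaa$d  d
    7  cdaabaa$db  b
    8  daabaa$dbc  c
    9  dbcdaabaa$  $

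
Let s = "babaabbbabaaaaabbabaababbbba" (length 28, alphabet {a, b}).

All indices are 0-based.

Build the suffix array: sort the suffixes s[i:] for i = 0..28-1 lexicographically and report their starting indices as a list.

[27, 10, 11, 12, 19, 13, 3, 8, 17, 1, 20, 14, 4, 22, 26, 9, 18, 2, 7, 16, 0, 21, 25, 6, 15, 24, 5, 23]

rank→(start, suffix):
  0 → (27, 'a')
  1 → (10, 'aaaaabbabaababbbba')
  2 → (11, 'aaaabbabaababbbba')
  3 → (12, 'aaabbabaababbbba')
  4 → (19, 'aababbbba')
  5 → (13, 'aabbabaababbbba')
  6 → (3, 'aabbbabaaaaabbabaababbbba')
  7 → (8, 'abaaaaabbabaababbbba')
  8 → (17, 'abaababbbba')
  9 → (1, 'abaabbbabaaaaabbabaababbbba')
  10 → (20, 'ababbbba')
  11 → (14, 'abbabaababbbba')
  12 → (4, 'abbbabaaaaabbabaababbbba')
  13 → (22, 'abbbba')
  14 → (26, 'ba')
  15 → (9, 'baaaaabbabaababbbba')
  16 → (18, 'baababbbba')
  17 → (2, 'baabbbabaaaaabbabaababbbba')
  18 → (7, 'babaaaaabbabaababbbba')
  19 → (16, 'babaababbbba')
  20 → (0, 'babaabbbabaaaaabbabaababbbba')
  21 → (21, 'babbbba')
  22 → (25, 'bba')
  23 → (6, 'bbabaaaaabbabaababbbba')
  24 → (15, 'bbabaababbbba')
  25 → (24, 'bbba')
  26 → (5, 'bbbabaaaaabbabaababbbba')
  27 → (23, 'bbbba')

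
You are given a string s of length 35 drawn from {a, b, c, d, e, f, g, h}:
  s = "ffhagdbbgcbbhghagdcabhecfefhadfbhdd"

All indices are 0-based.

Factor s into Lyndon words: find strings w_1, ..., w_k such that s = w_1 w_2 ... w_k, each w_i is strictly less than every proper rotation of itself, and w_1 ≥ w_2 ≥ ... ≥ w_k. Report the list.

["ffh", "agdbbgcbbhghagdc", "abhecfefhadfbhdd"]

emit factor 1: 'ffh' (i=0, period=3)
emit factor 2: 'agdbbgcbbhghagdc' (i=3, period=16)
emit factor 3: 'abhecfefhadfbhdd' (i=19, period=16)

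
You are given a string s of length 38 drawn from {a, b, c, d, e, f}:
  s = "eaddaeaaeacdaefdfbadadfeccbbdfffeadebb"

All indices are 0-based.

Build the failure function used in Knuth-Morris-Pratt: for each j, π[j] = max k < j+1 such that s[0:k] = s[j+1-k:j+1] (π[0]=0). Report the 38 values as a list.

[0, 0, 0, 0, 0, 1, 2, 0, 1, 2, 0, 0, 0, 1, 0, 0, 0, 0, 0, 0, 0, 0, 0, 1, 0, 0, 0, 0, 0, 0, 0, 0, 1, 2, 3, 1, 0, 0]

π[0] = 0
j=1 s[j]='a': π[1]=0 (border '')
j=2 s[j]='d': π[2]=0 (border '')
j=3 s[j]='d': π[3]=0 (border '')
j=4 s[j]='a': π[4]=0 (border '')
j=5 s[j]='e': π[5]=1 (border 'e')
j=6 s[j]='a': π[6]=2 (border 'ea')
j=7 s[j]='a': k: 2→0; π[7]=0 (border '')
j=8 s[j]='e': π[8]=1 (border 'e')
j=9 s[j]='a': π[9]=2 (border 'ea')
j=10 s[j]='c': k: 2→0; π[10]=0 (border '')
j=11 s[j]='d': π[11]=0 (border '')
j=12 s[j]='a': π[12]=0 (border '')
j=13 s[j]='e': π[13]=1 (border 'e')
j=14 s[j]='f': k: 1→0; π[14]=0 (border '')
j=15 s[j]='d': π[15]=0 (border '')
j=16 s[j]='f': π[16]=0 (border '')
j=17 s[j]='b': π[17]=0 (border '')
j=18 s[j]='a': π[18]=0 (border '')
j=19 s[j]='d': π[19]=0 (border '')
j=20 s[j]='a': π[20]=0 (border '')
j=21 s[j]='d': π[21]=0 (border '')
j=22 s[j]='f': π[22]=0 (border '')
j=23 s[j]='e': π[23]=1 (border 'e')
j=24 s[j]='c': k: 1→0; π[24]=0 (border '')
j=25 s[j]='c': π[25]=0 (border '')
j=26 s[j]='b': π[26]=0 (border '')
j=27 s[j]='b': π[27]=0 (border '')
j=28 s[j]='d': π[28]=0 (border '')
j=29 s[j]='f': π[29]=0 (border '')
j=30 s[j]='f': π[30]=0 (border '')
j=31 s[j]='f': π[31]=0 (border '')
j=32 s[j]='e': π[32]=1 (border 'e')
j=33 s[j]='a': π[33]=2 (border 'ea')
j=34 s[j]='d': π[34]=3 (border 'ead')
j=35 s[j]='e': k: 3→0; π[35]=1 (border 'e')
j=36 s[j]='b': k: 1→0; π[36]=0 (border '')
j=37 s[j]='b': π[37]=0 (border '')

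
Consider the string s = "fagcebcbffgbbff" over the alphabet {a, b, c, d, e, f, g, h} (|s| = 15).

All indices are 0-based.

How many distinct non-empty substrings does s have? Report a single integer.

108

rank→(start, suffix):
  0 → (1, 'agcebcbffgbbff')
  1 → (11, 'bbff')
  2 → (5, 'bcbffgbbff')
  3 → (12, 'bff')
  4 → (7, 'bffgbbff')
  5 → (6, 'cbffgbbff')
  6 → (3, 'cebcbffgbbff')
  7 → (4, 'ebcbffgbbff')
  8 → (14, 'f')
  9 → (0, 'fagcebcbffgbbff')
  10 → (13, 'ff')
  11 → (8, 'ffgbbff')
  12 → (9, 'fgbbff')
  13 → (10, 'gbbff')
  14 → (2, 'gcebcbffgbbff')

SA = [1, 11, 5, 12, 7, 6, 3, 4, 14, 0, 13, 8, 9, 10, 2]
i: (SA[i-1],SA[i]) lcp shared
  1: (1,11) 0 ''
  2: (11,5) 1 'b'
  3: (5,12) 1 'b'
  4: (12,7) 3 'bff'
  5: (7,6) 0 ''
  6: (6,3) 1 'c'
  7: (3,4) 0 ''
  8: (4,14) 0 ''
  9: (14,0) 1 'f'
  10: (0,13) 1 'f'
  11: (13,8) 2 'ff'
  12: (8,9) 1 'f'
  13: (9,10) 0 ''
  14: (10,2) 1 'g'

n(n+1)/2 = 15·16/2 = 120
Σ LCP = 0 + 0 + 1 + 1 + 3 + 0 + 1 + 0 + 0 + 1 + 1 + 2 + 1 + 0 + 1 = 12
distinct = 120 − 12 = 108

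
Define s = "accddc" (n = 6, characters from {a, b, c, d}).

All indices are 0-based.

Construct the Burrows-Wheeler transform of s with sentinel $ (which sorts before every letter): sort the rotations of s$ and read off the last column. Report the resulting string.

rank  rotation last
    0  $accddc  c
    1  accddc$  $
    2  c$accdd  d
    3  ccddc$a  a
    4  cddc$ac  c
    5  dc$accd  d
    6  ddc$acc  c

c$dacdc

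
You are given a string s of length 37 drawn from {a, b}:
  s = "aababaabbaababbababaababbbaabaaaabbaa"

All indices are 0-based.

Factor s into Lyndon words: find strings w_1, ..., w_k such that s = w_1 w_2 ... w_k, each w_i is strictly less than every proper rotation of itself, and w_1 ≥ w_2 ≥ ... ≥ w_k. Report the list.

emit factor 1: 'aababaabbaababbababaababbb' (i=0, period=26)
emit factor 2: 'aab' (i=26, period=3)
emit factor 3: 'aaaabb' (i=29, period=6)
emit factor 4: 'a' (i=35, period=1)
emit factor 5: 'a' (i=36, period=1)

["aababaabbaababbababaababbb", "aab", "aaaabb", "a", "a"]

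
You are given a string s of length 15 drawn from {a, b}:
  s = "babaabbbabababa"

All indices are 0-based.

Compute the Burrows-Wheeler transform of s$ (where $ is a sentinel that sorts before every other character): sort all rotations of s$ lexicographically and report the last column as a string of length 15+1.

rank  rotation          last
    0  $babaabbbabababa  a
    1  a$babaabbbababab  b
    2  aabbbabababa$bab  b
    3  aba$babaabbbabab  b
    4  abaabbbabababa$b  b
    5  ababa$babaabbbab  b
    6  abababa$babaabbb  b
    7  abbbabababa$baba  a
    8  ba$babaabbbababa  a
    9  baabbbabababa$ba  a
   10  baba$babaabbbaba  a
   11  babaabbbabababa$  $
   12  bababa$babaabbba  a
   13  babababa$babaabb  b
   14  bbabababa$babaab  b
   15  bbbabababa$babaa  a

abbbbbbaaaa$abba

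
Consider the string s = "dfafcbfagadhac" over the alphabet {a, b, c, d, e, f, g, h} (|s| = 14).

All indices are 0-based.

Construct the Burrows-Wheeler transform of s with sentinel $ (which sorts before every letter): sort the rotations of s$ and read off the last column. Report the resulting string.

rank  rotation         last
    0  $dfafcbfagadhac  c
    1  ac$dfafcbfagadh  h
    2  adhac$dfafcbfag  g
    3  afcbfagadhac$df  f
    4  agadhac$dfafcbf  f
    5  bfagadhac$dfafc  c
    6  c$dfafcbfagadha  a
    7  cbfagadhac$dfaf  f
    8  dfafcbfagadhac$  $
    9  dhac$dfafcbfaga  a
   10  fafcbfagadhac$d  d
   11  fagadhac$dfafcb  b
   12  fcbfagadhac$dfa  a
   13  gadhac$dfafcbfa  a
   14  hac$dfafcbfagad  d

chgffcaf$adbaad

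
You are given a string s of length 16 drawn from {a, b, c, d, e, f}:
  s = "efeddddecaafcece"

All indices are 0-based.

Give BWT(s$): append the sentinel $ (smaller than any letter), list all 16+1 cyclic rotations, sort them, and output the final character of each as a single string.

ecaeefedddcdcf$ae

rank  rotation           last
    0  $efeddddecaafcece  e
    1  aafcece$efeddddec  c
    2  afcece$efeddddeca  a
    3  caafcece$efedddde  e
    4  ce$efeddddecaafce  e
    5  cece$efeddddecaaf  f
    6  ddddecaafcece$efe  e
    7  dddecaafcece$efed  d
    8  ddecaafcece$efedd  d
    9  decaafcece$efeddd  d
   10  e$efeddddecaafcec  c
   11  ecaafcece$efedddd  d
   12  ece$efeddddecaafc  c
   13  eddddecaafcece$ef  f
   14  efeddddecaafcece$  $
   15  fcece$efeddddecaa  a
   16  feddddecaafcece$e  e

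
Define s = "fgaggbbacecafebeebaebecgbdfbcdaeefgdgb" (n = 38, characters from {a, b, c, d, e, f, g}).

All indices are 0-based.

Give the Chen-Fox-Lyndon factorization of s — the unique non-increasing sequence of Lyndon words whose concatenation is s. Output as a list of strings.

emit factor 1: 'fg' (i=0, period=2)
emit factor 2: 'aggbb' (i=2, period=5)
emit factor 3: 'acecafebeebaebecgbdfbcdaeefgdgb' (i=7, period=31)

["fg", "aggbb", "acecafebeebaebecgbdfbcdaeefgdgb"]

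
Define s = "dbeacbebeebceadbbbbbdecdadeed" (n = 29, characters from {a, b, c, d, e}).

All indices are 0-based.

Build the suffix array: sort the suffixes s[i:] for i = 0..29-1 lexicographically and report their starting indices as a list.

[3, 13, 24, 15, 16, 17, 18, 10, 19, 1, 5, 7, 4, 22, 11, 28, 23, 14, 0, 20, 25, 2, 12, 9, 6, 21, 27, 8, 26]

sorted suffixes:
  #0 SA[0]=3  'acbebeebceadbbbbbdecdadeed'
  #1 SA[1]=13  'adbbbbbdecdadeed'
  #2 SA[2]=24  'adeed'
  #3 SA[3]=15  'bbbbbdecdadeed'
  #4 SA[4]=16  'bbbbdecdadeed'
  #5 SA[5]=17  'bbbdecdadeed'
  #6 SA[6]=18  'bbdecdadeed'
  #7 SA[7]=10  'bceadbbbbbdecdadeed'
  #8 SA[8]=19  'bdecdadeed'
  #9 SA[9]=1  'beacbebeebceadbbbbbdecdadeed'
  #10 SA[10]=5  'bebeebceadbbbbbdecdadeed'
  #11 SA[11]=7  'beebceadbbbbbdecdadeed'
  #12 SA[12]=4  'cbebeebceadbbbbbdecdadeed'
  #13 SA[13]=22  'cdadeed'
  #14 SA[14]=11  'ceadbbbbbdecdadeed'
  #15 SA[15]=28  'd'
  #16 SA[16]=23  'dadeed'
  #17 SA[17]=14  'dbbbbbdecdadeed'
  #18 SA[18]=0  'dbeacbebeebceadbbbbbdecdadeed'
  #19 SA[19]=20  'decdadeed'
  #20 SA[20]=25  'deed'
  #21 SA[21]=2  'eacbebeebceadbbbbbdecdadeed'
  #22 SA[22]=12  'eadbbbbbdecdadeed'
  #23 SA[23]=9  'ebceadbbbbbdecdadeed'
  #24 SA[24]=6  'ebeebceadbbbbbdecdadeed'
  #25 SA[25]=21  'ecdadeed'
  #26 SA[26]=27  'ed'
  #27 SA[27]=8  'eebceadbbbbbdecdadeed'
  #28 SA[28]=26  'eed'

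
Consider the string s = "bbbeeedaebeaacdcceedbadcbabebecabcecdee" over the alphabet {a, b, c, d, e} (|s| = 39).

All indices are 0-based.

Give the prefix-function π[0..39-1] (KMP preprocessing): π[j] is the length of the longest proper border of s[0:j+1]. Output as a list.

π[0] = 0
j=1 s[j]='b': π[1]=1 (border 'b')
j=2 s[j]='b': π[2]=2 (border 'bb')
j=3 s[j]='e': k: 2→1→0; π[3]=0 (border '')
j=4 s[j]='e': π[4]=0 (border '')
j=5 s[j]='e': π[5]=0 (border '')
j=6 s[j]='d': π[6]=0 (border '')
j=7 s[j]='a': π[7]=0 (border '')
j=8 s[j]='e': π[8]=0 (border '')
j=9 s[j]='b': π[9]=1 (border 'b')
j=10 s[j]='e': k: 1→0; π[10]=0 (border '')
j=11 s[j]='a': π[11]=0 (border '')
j=12 s[j]='a': π[12]=0 (border '')
j=13 s[j]='c': π[13]=0 (border '')
j=14 s[j]='d': π[14]=0 (border '')
j=15 s[j]='c': π[15]=0 (border '')
j=16 s[j]='c': π[16]=0 (border '')
j=17 s[j]='e': π[17]=0 (border '')
j=18 s[j]='e': π[18]=0 (border '')
j=19 s[j]='d': π[19]=0 (border '')
j=20 s[j]='b': π[20]=1 (border 'b')
j=21 s[j]='a': k: 1→0; π[21]=0 (border '')
j=22 s[j]='d': π[22]=0 (border '')
j=23 s[j]='c': π[23]=0 (border '')
j=24 s[j]='b': π[24]=1 (border 'b')
j=25 s[j]='a': k: 1→0; π[25]=0 (border '')
j=26 s[j]='b': π[26]=1 (border 'b')
j=27 s[j]='e': k: 1→0; π[27]=0 (border '')
j=28 s[j]='b': π[28]=1 (border 'b')
j=29 s[j]='e': k: 1→0; π[29]=0 (border '')
j=30 s[j]='c': π[30]=0 (border '')
j=31 s[j]='a': π[31]=0 (border '')
j=32 s[j]='b': π[32]=1 (border 'b')
j=33 s[j]='c': k: 1→0; π[33]=0 (border '')
j=34 s[j]='e': π[34]=0 (border '')
j=35 s[j]='c': π[35]=0 (border '')
j=36 s[j]='d': π[36]=0 (border '')
j=37 s[j]='e': π[37]=0 (border '')
j=38 s[j]='e': π[38]=0 (border '')

[0, 1, 2, 0, 0, 0, 0, 0, 0, 1, 0, 0, 0, 0, 0, 0, 0, 0, 0, 0, 1, 0, 0, 0, 1, 0, 1, 0, 1, 0, 0, 0, 1, 0, 0, 0, 0, 0, 0]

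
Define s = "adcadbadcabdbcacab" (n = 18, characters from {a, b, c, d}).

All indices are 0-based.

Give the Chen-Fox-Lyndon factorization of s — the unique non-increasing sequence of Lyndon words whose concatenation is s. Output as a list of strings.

["adc", "adbadc", "abdbcac", "ab"]

emit factor 1: 'adc' (i=0, period=3)
emit factor 2: 'adbadc' (i=3, period=6)
emit factor 3: 'abdbcac' (i=9, period=7)
emit factor 4: 'ab' (i=16, period=2)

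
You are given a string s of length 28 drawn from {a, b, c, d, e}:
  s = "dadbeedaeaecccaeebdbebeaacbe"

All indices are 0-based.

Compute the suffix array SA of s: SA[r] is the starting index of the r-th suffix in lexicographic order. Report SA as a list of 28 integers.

sorted suffixes:
  #0 SA[0]=23  'aacbe'
  #1 SA[1]=24  'acbe'
  #2 SA[2]=1  'adbeedaeaecccaeebdbebeaacbe'
  #3 SA[3]=7  'aeaecccaeebdbebeaacbe'
  #4 SA[4]=9  'aecccaeebdbebeaacbe'
  #5 SA[5]=14  'aeebdbebeaacbe'
  #6 SA[6]=17  'bdbebeaacbe'
  #7 SA[7]=26  'be'
  #8 SA[8]=21  'beaacbe'
  #9 SA[9]=19  'bebeaacbe'
  #10 SA[10]=3  'beedaeaecccaeebdbebeaacbe'
  #11 SA[11]=13  'caeebdbebeaacbe'
  #12 SA[12]=25  'cbe'
  #13 SA[13]=12  'ccaeebdbebeaacbe'
  #14 SA[14]=11  'cccaeebdbebeaacbe'
  #15 SA[15]=0  'dadbeedaeaecccaeebdbebeaacbe'
  #16 SA[16]=6  'daeaecccaeebdbebeaacbe'
  #17 SA[17]=18  'dbebeaacbe'
  #18 SA[18]=2  'dbeedaeaecccaeebdbebeaacbe'
  #19 SA[19]=27  'e'
  #20 SA[20]=22  'eaacbe'
  #21 SA[21]=8  'eaecccaeebdbebeaacbe'
  #22 SA[22]=16  'ebdbebeaacbe'
  #23 SA[23]=20  'ebeaacbe'
  #24 SA[24]=10  'ecccaeebdbebeaacbe'
  #25 SA[25]=5  'edaeaecccaeebdbebeaacbe'
  #26 SA[26]=15  'eebdbebeaacbe'
  #27 SA[27]=4  'eedaeaecccaeebdbebeaacbe'

[23, 24, 1, 7, 9, 14, 17, 26, 21, 19, 3, 13, 25, 12, 11, 0, 6, 18, 2, 27, 22, 8, 16, 20, 10, 5, 15, 4]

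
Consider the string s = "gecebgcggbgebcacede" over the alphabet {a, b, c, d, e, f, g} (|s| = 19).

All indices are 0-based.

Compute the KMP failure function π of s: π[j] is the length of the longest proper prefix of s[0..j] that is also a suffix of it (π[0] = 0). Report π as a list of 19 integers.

π[0] = 0
j=1 s[j]='e': π[1]=0 (border '')
j=2 s[j]='c': π[2]=0 (border '')
j=3 s[j]='e': π[3]=0 (border '')
j=4 s[j]='b': π[4]=0 (border '')
j=5 s[j]='g': π[5]=1 (border 'g')
j=6 s[j]='c': k: 1→0; π[6]=0 (border '')
j=7 s[j]='g': π[7]=1 (border 'g')
j=8 s[j]='g': k: 1→0; π[8]=1 (border 'g')
j=9 s[j]='b': k: 1→0; π[9]=0 (border '')
j=10 s[j]='g': π[10]=1 (border 'g')
j=11 s[j]='e': π[11]=2 (border 'ge')
j=12 s[j]='b': k: 2→0; π[12]=0 (border '')
j=13 s[j]='c': π[13]=0 (border '')
j=14 s[j]='a': π[14]=0 (border '')
j=15 s[j]='c': π[15]=0 (border '')
j=16 s[j]='e': π[16]=0 (border '')
j=17 s[j]='d': π[17]=0 (border '')
j=18 s[j]='e': π[18]=0 (border '')

[0, 0, 0, 0, 0, 1, 0, 1, 1, 0, 1, 2, 0, 0, 0, 0, 0, 0, 0]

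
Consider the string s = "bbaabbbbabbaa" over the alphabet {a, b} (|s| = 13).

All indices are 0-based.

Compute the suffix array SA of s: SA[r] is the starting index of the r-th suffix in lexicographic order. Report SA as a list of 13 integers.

[12, 11, 2, 8, 3, 10, 1, 7, 9, 0, 6, 5, 4]

sorted suffixes:
  #0 SA[0]=12  'a'
  #1 SA[1]=11  'aa'
  #2 SA[2]=2  'aabbbbabbaa'
  #3 SA[3]=8  'abbaa'
  #4 SA[4]=3  'abbbbabbaa'
  #5 SA[5]=10  'baa'
  #6 SA[6]=1  'baabbbbabbaa'
  #7 SA[7]=7  'babbaa'
  #8 SA[8]=9  'bbaa'
  #9 SA[9]=0  'bbaabbbbabbaa'
  #10 SA[10]=6  'bbabbaa'
  #11 SA[11]=5  'bbbabbaa'
  #12 SA[12]=4  'bbbbabbaa'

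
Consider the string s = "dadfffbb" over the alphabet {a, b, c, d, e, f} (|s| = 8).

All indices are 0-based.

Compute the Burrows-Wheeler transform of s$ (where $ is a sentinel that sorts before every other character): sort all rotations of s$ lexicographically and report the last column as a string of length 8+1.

rank  rotation   last
    0  $dadfffbb  b
    1  adfffbb$d  d
    2  b$dadfffb  b
    3  bb$dadfff  f
    4  dadfffbb$  $
    5  dfffbb$da  a
    6  fbb$dadff  f
    7  ffbb$dadf  f
    8  fffbb$dad  d

bdbf$affd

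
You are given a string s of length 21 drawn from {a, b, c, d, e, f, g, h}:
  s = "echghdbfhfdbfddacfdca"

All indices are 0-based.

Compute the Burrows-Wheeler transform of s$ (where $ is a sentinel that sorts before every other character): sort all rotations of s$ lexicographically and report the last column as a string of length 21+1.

rank  rotation                last
    0  $echghdbfhfdbfddacfdca  a
    1  a$echghdbfhfdbfddacfdc  c
    2  acfdca$echghdbfhfdbfdd  d
    3  bfddacfdca$echghdbfhfd  d
    4  bfhfdbfddacfdca$echghd  d
    5  ca$echghdbfhfdbfddacfd  d
    6  cfdca$echghdbfhfdbfdda  a
    7  chghdbfhfdbfddacfdca$e  e
    8  dacfdca$echghdbfhfdbfd  d
    9  dbfddacfdca$echghdbfhf  f
   10  dbfhfdbfddacfdca$echgh  h
   11  dca$echghdbfhfdbfddacf  f
   12  ddacfdca$echghdbfhfdbf  f
   13  echghdbfhfdbfddacfdca$  $
   14  fdbfddacfdca$echghdbfh  h
   15  fdca$echghdbfhfdbfddac  c
   16  fddacfdca$echghdbfhfdb  b
   17  fhfdbfddacfdca$echghdb  b
   18  ghdbfhfdbfddacfdca$ech  h
   19  hdbfhfdbfddacfdca$echg  g
   20  hfdbfddacfdca$echghdbf  f
   21  hghdbfhfdbfddacfdca$ec  c

acddddaedfhff$hcbbhgfc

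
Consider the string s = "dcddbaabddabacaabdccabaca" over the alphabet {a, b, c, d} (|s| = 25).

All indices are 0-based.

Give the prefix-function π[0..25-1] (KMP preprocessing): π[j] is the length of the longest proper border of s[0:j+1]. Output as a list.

π[0] = 0
j=1 s[j]='c': π[1]=0 (border '')
j=2 s[j]='d': π[2]=1 (border 'd')
j=3 s[j]='d': k: 1→0; π[3]=1 (border 'd')
j=4 s[j]='b': k: 1→0; π[4]=0 (border '')
j=5 s[j]='a': π[5]=0 (border '')
j=6 s[j]='a': π[6]=0 (border '')
j=7 s[j]='b': π[7]=0 (border '')
j=8 s[j]='d': π[8]=1 (border 'd')
j=9 s[j]='d': k: 1→0; π[9]=1 (border 'd')
j=10 s[j]='a': k: 1→0; π[10]=0 (border '')
j=11 s[j]='b': π[11]=0 (border '')
j=12 s[j]='a': π[12]=0 (border '')
j=13 s[j]='c': π[13]=0 (border '')
j=14 s[j]='a': π[14]=0 (border '')
j=15 s[j]='a': π[15]=0 (border '')
j=16 s[j]='b': π[16]=0 (border '')
j=17 s[j]='d': π[17]=1 (border 'd')
j=18 s[j]='c': π[18]=2 (border 'dc')
j=19 s[j]='c': k: 2→0; π[19]=0 (border '')
j=20 s[j]='a': π[20]=0 (border '')
j=21 s[j]='b': π[21]=0 (border '')
j=22 s[j]='a': π[22]=0 (border '')
j=23 s[j]='c': π[23]=0 (border '')
j=24 s[j]='a': π[24]=0 (border '')

[0, 0, 1, 1, 0, 0, 0, 0, 1, 1, 0, 0, 0, 0, 0, 0, 0, 1, 2, 0, 0, 0, 0, 0, 0]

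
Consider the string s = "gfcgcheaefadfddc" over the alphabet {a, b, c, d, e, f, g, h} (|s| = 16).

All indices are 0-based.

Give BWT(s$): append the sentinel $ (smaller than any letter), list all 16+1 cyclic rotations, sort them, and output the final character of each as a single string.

rank  rotation           last
    0  $gfcgcheaefadfddc  c
    1  adfddc$gfcgcheaef  f
    2  aefadfddc$gfcgche  e
    3  c$gfcgcheaefadfdd  d
    4  cgcheaefadfddc$gf  f
    5  cheaefadfddc$gfcg  g
    6  dc$gfcgcheaefadfd  d
    7  ddc$gfcgcheaefadf  f
    8  dfddc$gfcgcheaefa  a
    9  eaefadfddc$gfcgch  h
   10  efadfddc$gfcgchea  a
   11  fadfddc$gfcgcheae  e
   12  fcgcheaefadfddc$g  g
   13  fddc$gfcgcheaefad  d
   14  gcheaefadfddc$gfc  c
   15  gfcgcheaefadfddc$  $
   16  heaefadfddc$gfcgc  c

cfedfgdfahaegdc$c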